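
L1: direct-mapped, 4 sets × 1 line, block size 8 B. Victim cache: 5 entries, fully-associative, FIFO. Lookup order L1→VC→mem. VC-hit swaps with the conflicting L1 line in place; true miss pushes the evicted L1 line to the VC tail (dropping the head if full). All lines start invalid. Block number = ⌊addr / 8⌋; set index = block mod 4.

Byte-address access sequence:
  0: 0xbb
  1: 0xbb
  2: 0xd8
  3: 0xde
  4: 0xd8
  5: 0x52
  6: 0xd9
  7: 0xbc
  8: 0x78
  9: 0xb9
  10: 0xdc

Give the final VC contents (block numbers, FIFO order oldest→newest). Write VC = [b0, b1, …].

VC = [23, 15]

0: 0xbb (blk 23, set 3) → MISS  vc=[]
1: 0xbb (blk 23, set 3) → L1-HIT  vc=[]
2: 0xd8 (blk 27, set 3) → MISS  vc=[23]
3: 0xde (blk 27, set 3) → L1-HIT  vc=[23]
4: 0xd8 (blk 27, set 3) → L1-HIT  vc=[23]
5: 0x52 (blk 10, set 2) → MISS  vc=[23]
6: 0xd9 (blk 27, set 3) → L1-HIT  vc=[23]
7: 0xbc (blk 23, set 3) → VC-HIT  vc=[27]
8: 0x78 (blk 15, set 3) → MISS  vc=[27, 23]
9: 0xb9 (blk 23, set 3) → VC-HIT  vc=[27, 15]
10: 0xdc (blk 27, set 3) → VC-HIT  vc=[23, 15]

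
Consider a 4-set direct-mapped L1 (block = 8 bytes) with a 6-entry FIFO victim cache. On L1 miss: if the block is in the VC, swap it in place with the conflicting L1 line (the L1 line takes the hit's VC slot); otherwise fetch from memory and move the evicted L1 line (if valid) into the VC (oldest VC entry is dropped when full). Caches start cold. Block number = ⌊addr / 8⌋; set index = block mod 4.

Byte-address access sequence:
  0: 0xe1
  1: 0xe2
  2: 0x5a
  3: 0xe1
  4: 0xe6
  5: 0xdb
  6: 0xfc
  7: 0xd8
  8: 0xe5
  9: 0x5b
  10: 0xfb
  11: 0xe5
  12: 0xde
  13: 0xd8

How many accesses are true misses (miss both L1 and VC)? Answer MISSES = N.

0: 0xe1 (blk 28, set 0) → MISS  vc=[]
1: 0xe2 (blk 28, set 0) → L1-HIT  vc=[]
2: 0x5a (blk 11, set 3) → MISS  vc=[]
3: 0xe1 (blk 28, set 0) → L1-HIT  vc=[]
4: 0xe6 (blk 28, set 0) → L1-HIT  vc=[]
5: 0xdb (blk 27, set 3) → MISS  vc=[11]
6: 0xfc (blk 31, set 3) → MISS  vc=[11, 27]
7: 0xd8 (blk 27, set 3) → VC-HIT  vc=[11, 31]
8: 0xe5 (blk 28, set 0) → L1-HIT  vc=[11, 31]
9: 0x5b (blk 11, set 3) → VC-HIT  vc=[27, 31]
10: 0xfb (blk 31, set 3) → VC-HIT  vc=[27, 11]
11: 0xe5 (blk 28, set 0) → L1-HIT  vc=[27, 11]
12: 0xde (blk 27, set 3) → VC-HIT  vc=[31, 11]
13: 0xd8 (blk 27, set 3) → L1-HIT  vc=[31, 11]

MISSES = 4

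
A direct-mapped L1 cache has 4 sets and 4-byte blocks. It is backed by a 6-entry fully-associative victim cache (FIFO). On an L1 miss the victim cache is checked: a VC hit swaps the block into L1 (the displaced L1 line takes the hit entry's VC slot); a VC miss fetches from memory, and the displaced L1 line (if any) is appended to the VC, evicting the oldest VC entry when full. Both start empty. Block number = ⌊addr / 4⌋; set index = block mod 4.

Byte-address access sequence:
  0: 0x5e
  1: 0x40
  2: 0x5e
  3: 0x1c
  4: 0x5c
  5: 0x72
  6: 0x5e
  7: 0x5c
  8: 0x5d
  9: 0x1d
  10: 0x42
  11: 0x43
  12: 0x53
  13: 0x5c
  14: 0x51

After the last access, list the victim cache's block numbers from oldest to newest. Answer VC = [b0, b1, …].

0: 0x5e (blk 23, set 3) → MISS  vc=[]
1: 0x40 (blk 16, set 0) → MISS  vc=[]
2: 0x5e (blk 23, set 3) → L1-HIT  vc=[]
3: 0x1c (blk 7, set 3) → MISS  vc=[23]
4: 0x5c (blk 23, set 3) → VC-HIT  vc=[7]
5: 0x72 (blk 28, set 0) → MISS  vc=[7, 16]
6: 0x5e (blk 23, set 3) → L1-HIT  vc=[7, 16]
7: 0x5c (blk 23, set 3) → L1-HIT  vc=[7, 16]
8: 0x5d (blk 23, set 3) → L1-HIT  vc=[7, 16]
9: 0x1d (blk 7, set 3) → VC-HIT  vc=[23, 16]
10: 0x42 (blk 16, set 0) → VC-HIT  vc=[23, 28]
11: 0x43 (blk 16, set 0) → L1-HIT  vc=[23, 28]
12: 0x53 (blk 20, set 0) → MISS  vc=[23, 28, 16]
13: 0x5c (blk 23, set 3) → VC-HIT  vc=[7, 28, 16]
14: 0x51 (blk 20, set 0) → L1-HIT  vc=[7, 28, 16]

VC = [7, 28, 16]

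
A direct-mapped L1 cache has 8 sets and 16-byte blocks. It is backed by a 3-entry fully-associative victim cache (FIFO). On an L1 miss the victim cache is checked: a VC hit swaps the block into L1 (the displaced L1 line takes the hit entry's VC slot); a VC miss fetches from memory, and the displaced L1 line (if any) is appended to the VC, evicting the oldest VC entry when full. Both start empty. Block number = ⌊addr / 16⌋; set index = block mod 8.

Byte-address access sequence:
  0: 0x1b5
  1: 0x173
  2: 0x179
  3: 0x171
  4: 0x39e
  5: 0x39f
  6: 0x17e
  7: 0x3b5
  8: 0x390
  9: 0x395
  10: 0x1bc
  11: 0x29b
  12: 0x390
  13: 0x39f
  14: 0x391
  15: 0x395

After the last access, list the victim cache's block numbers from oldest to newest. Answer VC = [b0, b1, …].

VC = [59, 41]

0: 0x1b5 (blk 27, set 3) → MISS  vc=[]
1: 0x173 (blk 23, set 7) → MISS  vc=[]
2: 0x179 (blk 23, set 7) → L1-HIT  vc=[]
3: 0x171 (blk 23, set 7) → L1-HIT  vc=[]
4: 0x39e (blk 57, set 1) → MISS  vc=[]
5: 0x39f (blk 57, set 1) → L1-HIT  vc=[]
6: 0x17e (blk 23, set 7) → L1-HIT  vc=[]
7: 0x3b5 (blk 59, set 3) → MISS  vc=[27]
8: 0x390 (blk 57, set 1) → L1-HIT  vc=[27]
9: 0x395 (blk 57, set 1) → L1-HIT  vc=[27]
10: 0x1bc (blk 27, set 3) → VC-HIT  vc=[59]
11: 0x29b (blk 41, set 1) → MISS  vc=[59, 57]
12: 0x390 (blk 57, set 1) → VC-HIT  vc=[59, 41]
13: 0x39f (blk 57, set 1) → L1-HIT  vc=[59, 41]
14: 0x391 (blk 57, set 1) → L1-HIT  vc=[59, 41]
15: 0x395 (blk 57, set 1) → L1-HIT  vc=[59, 41]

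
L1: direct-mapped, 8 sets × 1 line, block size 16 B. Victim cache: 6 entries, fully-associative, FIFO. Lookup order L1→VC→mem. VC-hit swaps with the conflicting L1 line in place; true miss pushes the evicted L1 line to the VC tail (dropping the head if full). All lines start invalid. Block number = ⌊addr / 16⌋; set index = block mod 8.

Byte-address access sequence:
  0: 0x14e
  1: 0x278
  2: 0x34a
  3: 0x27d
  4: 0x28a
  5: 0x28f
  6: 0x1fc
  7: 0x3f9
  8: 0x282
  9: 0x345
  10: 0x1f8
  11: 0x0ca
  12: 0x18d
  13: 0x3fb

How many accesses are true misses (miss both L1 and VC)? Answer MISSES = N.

MISSES = 8

#0 0x14e→b20/s4 MISS; vc=[]
#1 0x278→b39/s7 MISS; vc=[]
#2 0x34a→b52/s4 MISS; vc=[20]
#3 0x27d→b39/s7 L1-HIT; vc=[20]
#4 0x28a→b40/s0 MISS; vc=[20]
#5 0x28f→b40/s0 L1-HIT; vc=[20]
#6 0x1fc→b31/s7 MISS; vc=[20,39]
#7 0x3f9→b63/s7 MISS; vc=[20,39,31]
#8 0x282→b40/s0 L1-HIT; vc=[20,39,31]
#9 0x345→b52/s4 L1-HIT; vc=[20,39,31]
#10 0x1f8→b31/s7 VC-HIT; vc=[20,39,63]
#11 0xca→b12/s4 MISS; vc=[20,39,63,52]
#12 0x18d→b24/s0 MISS; vc=[20,39,63,52,40]
#13 0x3fb→b63/s7 VC-HIT; vc=[20,39,31,52,40]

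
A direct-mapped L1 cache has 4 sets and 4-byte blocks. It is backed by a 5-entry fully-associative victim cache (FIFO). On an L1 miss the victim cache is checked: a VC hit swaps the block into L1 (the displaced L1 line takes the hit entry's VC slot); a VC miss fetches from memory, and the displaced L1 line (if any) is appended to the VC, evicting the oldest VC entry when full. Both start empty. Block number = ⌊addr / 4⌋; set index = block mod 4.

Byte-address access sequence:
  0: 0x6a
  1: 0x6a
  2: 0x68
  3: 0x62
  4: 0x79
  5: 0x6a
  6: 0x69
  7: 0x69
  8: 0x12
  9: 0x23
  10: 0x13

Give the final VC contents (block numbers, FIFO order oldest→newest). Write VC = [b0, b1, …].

VC = [30, 24, 8]

  [0] addr=0x6a blk=26 s=2: MISS | VC []
  [1] addr=0x6a blk=26 s=2: L1-HIT | VC []
  [2] addr=0x68 blk=26 s=2: L1-HIT | VC []
  [3] addr=0x62 blk=24 s=0: MISS | VC []
  [4] addr=0x79 blk=30 s=2: MISS | VC [26]
  [5] addr=0x6a blk=26 s=2: VC-HIT | VC [30]
  [6] addr=0x69 blk=26 s=2: L1-HIT | VC [30]
  [7] addr=0x69 blk=26 s=2: L1-HIT | VC [30]
  [8] addr=0x12 blk=4 s=0: MISS | VC [30, 24]
  [9] addr=0x23 blk=8 s=0: MISS | VC [30, 24, 4]
  [10] addr=0x13 blk=4 s=0: VC-HIT | VC [30, 24, 8]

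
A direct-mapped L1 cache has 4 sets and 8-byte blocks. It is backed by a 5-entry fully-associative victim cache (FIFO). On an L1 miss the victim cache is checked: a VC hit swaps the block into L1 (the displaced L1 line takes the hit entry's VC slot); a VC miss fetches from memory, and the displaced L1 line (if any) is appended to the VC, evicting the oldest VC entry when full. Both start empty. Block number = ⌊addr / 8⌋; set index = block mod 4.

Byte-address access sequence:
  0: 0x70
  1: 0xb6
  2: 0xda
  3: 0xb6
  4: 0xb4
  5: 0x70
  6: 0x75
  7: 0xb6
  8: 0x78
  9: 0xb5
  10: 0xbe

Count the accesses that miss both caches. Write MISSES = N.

MISSES = 5

0: 0x70 (blk 14, set 2) → MISS  vc=[]
1: 0xb6 (blk 22, set 2) → MISS  vc=[14]
2: 0xda (blk 27, set 3) → MISS  vc=[14]
3: 0xb6 (blk 22, set 2) → L1-HIT  vc=[14]
4: 0xb4 (blk 22, set 2) → L1-HIT  vc=[14]
5: 0x70 (blk 14, set 2) → VC-HIT  vc=[22]
6: 0x75 (blk 14, set 2) → L1-HIT  vc=[22]
7: 0xb6 (blk 22, set 2) → VC-HIT  vc=[14]
8: 0x78 (blk 15, set 3) → MISS  vc=[14, 27]
9: 0xb5 (blk 22, set 2) → L1-HIT  vc=[14, 27]
10: 0xbe (blk 23, set 3) → MISS  vc=[14, 27, 15]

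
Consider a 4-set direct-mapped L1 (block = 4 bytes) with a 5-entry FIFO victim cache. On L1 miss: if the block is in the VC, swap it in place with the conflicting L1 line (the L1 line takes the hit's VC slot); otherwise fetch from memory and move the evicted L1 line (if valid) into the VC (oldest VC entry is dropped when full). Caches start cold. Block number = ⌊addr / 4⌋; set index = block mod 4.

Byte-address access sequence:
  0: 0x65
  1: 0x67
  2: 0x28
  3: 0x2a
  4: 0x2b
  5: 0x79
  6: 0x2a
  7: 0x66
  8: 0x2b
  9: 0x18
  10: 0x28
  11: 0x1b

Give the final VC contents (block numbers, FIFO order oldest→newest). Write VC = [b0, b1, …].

VC = [30, 10]

#0 0x65→b25/s1 MISS; vc=[]
#1 0x67→b25/s1 L1-HIT; vc=[]
#2 0x28→b10/s2 MISS; vc=[]
#3 0x2a→b10/s2 L1-HIT; vc=[]
#4 0x2b→b10/s2 L1-HIT; vc=[]
#5 0x79→b30/s2 MISS; vc=[10]
#6 0x2a→b10/s2 VC-HIT; vc=[30]
#7 0x66→b25/s1 L1-HIT; vc=[30]
#8 0x2b→b10/s2 L1-HIT; vc=[30]
#9 0x18→b6/s2 MISS; vc=[30,10]
#10 0x28→b10/s2 VC-HIT; vc=[30,6]
#11 0x1b→b6/s2 VC-HIT; vc=[30,10]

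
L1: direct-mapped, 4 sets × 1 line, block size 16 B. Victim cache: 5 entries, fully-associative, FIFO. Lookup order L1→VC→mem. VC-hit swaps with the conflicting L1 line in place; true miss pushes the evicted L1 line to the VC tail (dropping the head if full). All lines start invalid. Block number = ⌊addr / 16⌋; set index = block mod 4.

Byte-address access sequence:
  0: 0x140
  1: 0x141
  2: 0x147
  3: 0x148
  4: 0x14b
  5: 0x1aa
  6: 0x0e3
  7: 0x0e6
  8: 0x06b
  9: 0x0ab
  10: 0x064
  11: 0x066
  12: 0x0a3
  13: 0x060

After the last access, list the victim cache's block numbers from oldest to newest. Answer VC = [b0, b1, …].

VC = [26, 14, 10]

#0 0x140→b20/s0 MISS; vc=[]
#1 0x141→b20/s0 L1-HIT; vc=[]
#2 0x147→b20/s0 L1-HIT; vc=[]
#3 0x148→b20/s0 L1-HIT; vc=[]
#4 0x14b→b20/s0 L1-HIT; vc=[]
#5 0x1aa→b26/s2 MISS; vc=[]
#6 0xe3→b14/s2 MISS; vc=[26]
#7 0xe6→b14/s2 L1-HIT; vc=[26]
#8 0x6b→b6/s2 MISS; vc=[26,14]
#9 0xab→b10/s2 MISS; vc=[26,14,6]
#10 0x64→b6/s2 VC-HIT; vc=[26,14,10]
#11 0x66→b6/s2 L1-HIT; vc=[26,14,10]
#12 0xa3→b10/s2 VC-HIT; vc=[26,14,6]
#13 0x60→b6/s2 VC-HIT; vc=[26,14,10]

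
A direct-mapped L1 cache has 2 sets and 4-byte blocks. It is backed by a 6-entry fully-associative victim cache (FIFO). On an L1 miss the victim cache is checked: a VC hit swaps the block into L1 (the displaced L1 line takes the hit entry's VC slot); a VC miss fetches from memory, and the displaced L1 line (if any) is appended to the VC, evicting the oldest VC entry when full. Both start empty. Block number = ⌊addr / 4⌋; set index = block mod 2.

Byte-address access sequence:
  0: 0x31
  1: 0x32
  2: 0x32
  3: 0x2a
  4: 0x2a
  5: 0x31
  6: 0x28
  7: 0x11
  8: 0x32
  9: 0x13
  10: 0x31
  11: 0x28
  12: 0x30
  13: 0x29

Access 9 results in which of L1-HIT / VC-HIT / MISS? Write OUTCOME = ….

OUTCOME = VC-HIT

0: 0x31 (blk 12, set 0) → MISS  vc=[]
1: 0x32 (blk 12, set 0) → L1-HIT  vc=[]
2: 0x32 (blk 12, set 0) → L1-HIT  vc=[]
3: 0x2a (blk 10, set 0) → MISS  vc=[12]
4: 0x2a (blk 10, set 0) → L1-HIT  vc=[12]
5: 0x31 (blk 12, set 0) → VC-HIT  vc=[10]
6: 0x28 (blk 10, set 0) → VC-HIT  vc=[12]
7: 0x11 (blk 4, set 0) → MISS  vc=[12, 10]
8: 0x32 (blk 12, set 0) → VC-HIT  vc=[4, 10]
9: 0x13 (blk 4, set 0) → VC-HIT  vc=[12, 10]
10: 0x31 (blk 12, set 0) → VC-HIT  vc=[4, 10]
11: 0x28 (blk 10, set 0) → VC-HIT  vc=[4, 12]
12: 0x30 (blk 12, set 0) → VC-HIT  vc=[4, 10]
13: 0x29 (blk 10, set 0) → VC-HIT  vc=[4, 12]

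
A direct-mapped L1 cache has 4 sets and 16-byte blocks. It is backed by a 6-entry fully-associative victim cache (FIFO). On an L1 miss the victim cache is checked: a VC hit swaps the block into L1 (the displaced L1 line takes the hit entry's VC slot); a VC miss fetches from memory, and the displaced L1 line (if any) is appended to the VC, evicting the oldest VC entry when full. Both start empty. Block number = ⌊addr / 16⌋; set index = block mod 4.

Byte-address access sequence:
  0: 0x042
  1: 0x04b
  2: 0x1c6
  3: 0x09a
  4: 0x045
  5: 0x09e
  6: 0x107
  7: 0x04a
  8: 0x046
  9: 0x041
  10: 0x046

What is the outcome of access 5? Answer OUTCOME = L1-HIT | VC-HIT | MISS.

OUTCOME = L1-HIT

0: 0x42 (blk 4, set 0) → MISS  vc=[]
1: 0x4b (blk 4, set 0) → L1-HIT  vc=[]
2: 0x1c6 (blk 28, set 0) → MISS  vc=[4]
3: 0x9a (blk 9, set 1) → MISS  vc=[4]
4: 0x45 (blk 4, set 0) → VC-HIT  vc=[28]
5: 0x9e (blk 9, set 1) → L1-HIT  vc=[28]
6: 0x107 (blk 16, set 0) → MISS  vc=[28, 4]
7: 0x4a (blk 4, set 0) → VC-HIT  vc=[28, 16]
8: 0x46 (blk 4, set 0) → L1-HIT  vc=[28, 16]
9: 0x41 (blk 4, set 0) → L1-HIT  vc=[28, 16]
10: 0x46 (blk 4, set 0) → L1-HIT  vc=[28, 16]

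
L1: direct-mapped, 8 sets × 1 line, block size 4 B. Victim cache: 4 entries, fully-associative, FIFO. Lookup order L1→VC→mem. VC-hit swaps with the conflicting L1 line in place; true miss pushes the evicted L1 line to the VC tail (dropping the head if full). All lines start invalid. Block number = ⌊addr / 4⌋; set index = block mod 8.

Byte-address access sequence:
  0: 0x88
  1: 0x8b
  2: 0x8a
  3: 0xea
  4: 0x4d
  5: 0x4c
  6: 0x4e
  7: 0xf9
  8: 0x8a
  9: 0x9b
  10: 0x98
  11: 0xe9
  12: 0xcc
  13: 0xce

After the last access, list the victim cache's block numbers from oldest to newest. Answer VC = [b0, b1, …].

VC = [34, 62, 19]

#0 0x88→b34/s2 MISS; vc=[]
#1 0x8b→b34/s2 L1-HIT; vc=[]
#2 0x8a→b34/s2 L1-HIT; vc=[]
#3 0xea→b58/s2 MISS; vc=[34]
#4 0x4d→b19/s3 MISS; vc=[34]
#5 0x4c→b19/s3 L1-HIT; vc=[34]
#6 0x4e→b19/s3 L1-HIT; vc=[34]
#7 0xf9→b62/s6 MISS; vc=[34]
#8 0x8a→b34/s2 VC-HIT; vc=[58]
#9 0x9b→b38/s6 MISS; vc=[58,62]
#10 0x98→b38/s6 L1-HIT; vc=[58,62]
#11 0xe9→b58/s2 VC-HIT; vc=[34,62]
#12 0xcc→b51/s3 MISS; vc=[34,62,19]
#13 0xce→b51/s3 L1-HIT; vc=[34,62,19]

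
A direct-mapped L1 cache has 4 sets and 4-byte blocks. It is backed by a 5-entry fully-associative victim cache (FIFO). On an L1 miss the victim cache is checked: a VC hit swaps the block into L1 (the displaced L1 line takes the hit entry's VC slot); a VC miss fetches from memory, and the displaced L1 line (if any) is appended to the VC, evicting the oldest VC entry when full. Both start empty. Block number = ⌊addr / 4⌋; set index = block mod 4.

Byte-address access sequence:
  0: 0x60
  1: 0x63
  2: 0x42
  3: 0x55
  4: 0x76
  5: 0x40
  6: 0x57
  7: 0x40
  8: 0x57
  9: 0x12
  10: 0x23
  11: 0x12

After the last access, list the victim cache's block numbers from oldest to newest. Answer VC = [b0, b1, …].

VC = [24, 29, 16, 8]

0: 0x60 (blk 24, set 0) → MISS  vc=[]
1: 0x63 (blk 24, set 0) → L1-HIT  vc=[]
2: 0x42 (blk 16, set 0) → MISS  vc=[24]
3: 0x55 (blk 21, set 1) → MISS  vc=[24]
4: 0x76 (blk 29, set 1) → MISS  vc=[24, 21]
5: 0x40 (blk 16, set 0) → L1-HIT  vc=[24, 21]
6: 0x57 (blk 21, set 1) → VC-HIT  vc=[24, 29]
7: 0x40 (blk 16, set 0) → L1-HIT  vc=[24, 29]
8: 0x57 (blk 21, set 1) → L1-HIT  vc=[24, 29]
9: 0x12 (blk 4, set 0) → MISS  vc=[24, 29, 16]
10: 0x23 (blk 8, set 0) → MISS  vc=[24, 29, 16, 4]
11: 0x12 (blk 4, set 0) → VC-HIT  vc=[24, 29, 16, 8]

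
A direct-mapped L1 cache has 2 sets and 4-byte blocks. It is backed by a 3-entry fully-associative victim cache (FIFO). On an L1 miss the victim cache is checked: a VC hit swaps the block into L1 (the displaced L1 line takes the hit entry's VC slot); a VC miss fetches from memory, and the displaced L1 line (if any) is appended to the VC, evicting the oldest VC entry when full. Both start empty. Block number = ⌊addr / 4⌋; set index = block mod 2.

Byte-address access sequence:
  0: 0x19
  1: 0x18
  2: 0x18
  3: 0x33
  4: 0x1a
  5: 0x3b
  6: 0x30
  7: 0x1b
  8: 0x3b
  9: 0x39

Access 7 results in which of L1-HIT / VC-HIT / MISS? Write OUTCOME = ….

  [0] addr=0x19 blk=6 s=0: MISS | VC []
  [1] addr=0x18 blk=6 s=0: L1-HIT | VC []
  [2] addr=0x18 blk=6 s=0: L1-HIT | VC []
  [3] addr=0x33 blk=12 s=0: MISS | VC [6]
  [4] addr=0x1a blk=6 s=0: VC-HIT | VC [12]
  [5] addr=0x3b blk=14 s=0: MISS | VC [12, 6]
  [6] addr=0x30 blk=12 s=0: VC-HIT | VC [14, 6]
  [7] addr=0x1b blk=6 s=0: VC-HIT | VC [14, 12]
  [8] addr=0x3b blk=14 s=0: VC-HIT | VC [6, 12]
  [9] addr=0x39 blk=14 s=0: L1-HIT | VC [6, 12]

OUTCOME = VC-HIT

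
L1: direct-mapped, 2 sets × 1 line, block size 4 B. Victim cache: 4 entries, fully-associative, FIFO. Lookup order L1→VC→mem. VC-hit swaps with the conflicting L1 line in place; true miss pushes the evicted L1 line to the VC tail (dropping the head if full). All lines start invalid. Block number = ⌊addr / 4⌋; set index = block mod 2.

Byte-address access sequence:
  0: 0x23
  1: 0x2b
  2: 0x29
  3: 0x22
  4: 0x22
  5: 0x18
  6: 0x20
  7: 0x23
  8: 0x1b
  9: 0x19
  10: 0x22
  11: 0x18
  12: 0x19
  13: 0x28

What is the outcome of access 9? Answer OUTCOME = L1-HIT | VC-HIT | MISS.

OUTCOME = L1-HIT

  [0] addr=0x23 blk=8 s=0: MISS | VC []
  [1] addr=0x2b blk=10 s=0: MISS | VC [8]
  [2] addr=0x29 blk=10 s=0: L1-HIT | VC [8]
  [3] addr=0x22 blk=8 s=0: VC-HIT | VC [10]
  [4] addr=0x22 blk=8 s=0: L1-HIT | VC [10]
  [5] addr=0x18 blk=6 s=0: MISS | VC [10, 8]
  [6] addr=0x20 blk=8 s=0: VC-HIT | VC [10, 6]
  [7] addr=0x23 blk=8 s=0: L1-HIT | VC [10, 6]
  [8] addr=0x1b blk=6 s=0: VC-HIT | VC [10, 8]
  [9] addr=0x19 blk=6 s=0: L1-HIT | VC [10, 8]
  [10] addr=0x22 blk=8 s=0: VC-HIT | VC [10, 6]
  [11] addr=0x18 blk=6 s=0: VC-HIT | VC [10, 8]
  [12] addr=0x19 blk=6 s=0: L1-HIT | VC [10, 8]
  [13] addr=0x28 blk=10 s=0: VC-HIT | VC [6, 8]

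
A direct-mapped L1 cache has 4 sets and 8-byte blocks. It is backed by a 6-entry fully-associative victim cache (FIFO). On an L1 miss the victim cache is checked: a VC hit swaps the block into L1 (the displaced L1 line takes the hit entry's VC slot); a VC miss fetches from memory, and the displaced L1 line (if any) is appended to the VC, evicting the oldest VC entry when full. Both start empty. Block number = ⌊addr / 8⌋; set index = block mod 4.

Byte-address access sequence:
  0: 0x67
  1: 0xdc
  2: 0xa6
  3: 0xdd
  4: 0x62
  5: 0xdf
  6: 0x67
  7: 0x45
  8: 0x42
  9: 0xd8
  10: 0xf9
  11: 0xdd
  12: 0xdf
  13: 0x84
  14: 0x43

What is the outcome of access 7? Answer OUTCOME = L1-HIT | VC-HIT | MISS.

#0 0x67→b12/s0 MISS; vc=[]
#1 0xdc→b27/s3 MISS; vc=[]
#2 0xa6→b20/s0 MISS; vc=[12]
#3 0xdd→b27/s3 L1-HIT; vc=[12]
#4 0x62→b12/s0 VC-HIT; vc=[20]
#5 0xdf→b27/s3 L1-HIT; vc=[20]
#6 0x67→b12/s0 L1-HIT; vc=[20]
#7 0x45→b8/s0 MISS; vc=[20,12]
#8 0x42→b8/s0 L1-HIT; vc=[20,12]
#9 0xd8→b27/s3 L1-HIT; vc=[20,12]
#10 0xf9→b31/s3 MISS; vc=[20,12,27]
#11 0xdd→b27/s3 VC-HIT; vc=[20,12,31]
#12 0xdf→b27/s3 L1-HIT; vc=[20,12,31]
#13 0x84→b16/s0 MISS; vc=[20,12,31,8]
#14 0x43→b8/s0 VC-HIT; vc=[20,12,31,16]

OUTCOME = MISS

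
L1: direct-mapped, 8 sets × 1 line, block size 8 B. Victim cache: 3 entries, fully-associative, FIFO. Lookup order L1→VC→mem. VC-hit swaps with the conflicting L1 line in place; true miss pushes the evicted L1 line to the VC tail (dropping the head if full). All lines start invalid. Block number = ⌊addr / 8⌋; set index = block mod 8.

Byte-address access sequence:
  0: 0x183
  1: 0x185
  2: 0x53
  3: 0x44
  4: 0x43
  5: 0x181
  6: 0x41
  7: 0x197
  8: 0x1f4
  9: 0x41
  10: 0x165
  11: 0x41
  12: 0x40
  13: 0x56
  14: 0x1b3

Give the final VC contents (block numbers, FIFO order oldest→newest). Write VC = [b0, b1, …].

  [0] addr=0x183 blk=48 s=0: MISS | VC []
  [1] addr=0x185 blk=48 s=0: L1-HIT | VC []
  [2] addr=0x53 blk=10 s=2: MISS | VC []
  [3] addr=0x44 blk=8 s=0: MISS | VC [48]
  [4] addr=0x43 blk=8 s=0: L1-HIT | VC [48]
  [5] addr=0x181 blk=48 s=0: VC-HIT | VC [8]
  [6] addr=0x41 blk=8 s=0: VC-HIT | VC [48]
  [7] addr=0x197 blk=50 s=2: MISS | VC [48, 10]
  [8] addr=0x1f4 blk=62 s=6: MISS | VC [48, 10]
  [9] addr=0x41 blk=8 s=0: L1-HIT | VC [48, 10]
  [10] addr=0x165 blk=44 s=4: MISS | VC [48, 10]
  [11] addr=0x41 blk=8 s=0: L1-HIT | VC [48, 10]
  [12] addr=0x40 blk=8 s=0: L1-HIT | VC [48, 10]
  [13] addr=0x56 blk=10 s=2: VC-HIT | VC [48, 50]
  [14] addr=0x1b3 blk=54 s=6: MISS | VC [48, 50, 62]

VC = [48, 50, 62]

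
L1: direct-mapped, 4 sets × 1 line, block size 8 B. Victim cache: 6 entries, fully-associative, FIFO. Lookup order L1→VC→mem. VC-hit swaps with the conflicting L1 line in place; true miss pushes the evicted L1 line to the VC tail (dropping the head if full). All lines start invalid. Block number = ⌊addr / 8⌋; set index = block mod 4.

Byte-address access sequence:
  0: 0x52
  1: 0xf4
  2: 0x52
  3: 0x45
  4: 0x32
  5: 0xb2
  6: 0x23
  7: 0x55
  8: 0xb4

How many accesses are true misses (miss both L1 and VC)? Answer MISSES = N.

MISSES = 6

#0 0x52→b10/s2 MISS; vc=[]
#1 0xf4→b30/s2 MISS; vc=[10]
#2 0x52→b10/s2 VC-HIT; vc=[30]
#3 0x45→b8/s0 MISS; vc=[30]
#4 0x32→b6/s2 MISS; vc=[30,10]
#5 0xb2→b22/s2 MISS; vc=[30,10,6]
#6 0x23→b4/s0 MISS; vc=[30,10,6,8]
#7 0x55→b10/s2 VC-HIT; vc=[30,22,6,8]
#8 0xb4→b22/s2 VC-HIT; vc=[30,10,6,8]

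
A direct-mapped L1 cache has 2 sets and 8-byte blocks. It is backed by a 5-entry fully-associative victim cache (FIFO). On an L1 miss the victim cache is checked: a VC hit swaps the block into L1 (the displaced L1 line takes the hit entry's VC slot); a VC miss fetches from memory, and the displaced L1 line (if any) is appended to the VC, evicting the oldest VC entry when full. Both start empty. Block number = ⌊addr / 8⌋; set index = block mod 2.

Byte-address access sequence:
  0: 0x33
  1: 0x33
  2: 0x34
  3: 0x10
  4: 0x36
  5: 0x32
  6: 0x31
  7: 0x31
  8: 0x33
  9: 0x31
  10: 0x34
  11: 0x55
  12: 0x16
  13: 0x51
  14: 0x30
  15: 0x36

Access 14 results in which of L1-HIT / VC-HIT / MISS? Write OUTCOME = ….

OUTCOME = VC-HIT

0: 0x33 (blk 6, set 0) → MISS  vc=[]
1: 0x33 (blk 6, set 0) → L1-HIT  vc=[]
2: 0x34 (blk 6, set 0) → L1-HIT  vc=[]
3: 0x10 (blk 2, set 0) → MISS  vc=[6]
4: 0x36 (blk 6, set 0) → VC-HIT  vc=[2]
5: 0x32 (blk 6, set 0) → L1-HIT  vc=[2]
6: 0x31 (blk 6, set 0) → L1-HIT  vc=[2]
7: 0x31 (blk 6, set 0) → L1-HIT  vc=[2]
8: 0x33 (blk 6, set 0) → L1-HIT  vc=[2]
9: 0x31 (blk 6, set 0) → L1-HIT  vc=[2]
10: 0x34 (blk 6, set 0) → L1-HIT  vc=[2]
11: 0x55 (blk 10, set 0) → MISS  vc=[2, 6]
12: 0x16 (blk 2, set 0) → VC-HIT  vc=[10, 6]
13: 0x51 (blk 10, set 0) → VC-HIT  vc=[2, 6]
14: 0x30 (blk 6, set 0) → VC-HIT  vc=[2, 10]
15: 0x36 (blk 6, set 0) → L1-HIT  vc=[2, 10]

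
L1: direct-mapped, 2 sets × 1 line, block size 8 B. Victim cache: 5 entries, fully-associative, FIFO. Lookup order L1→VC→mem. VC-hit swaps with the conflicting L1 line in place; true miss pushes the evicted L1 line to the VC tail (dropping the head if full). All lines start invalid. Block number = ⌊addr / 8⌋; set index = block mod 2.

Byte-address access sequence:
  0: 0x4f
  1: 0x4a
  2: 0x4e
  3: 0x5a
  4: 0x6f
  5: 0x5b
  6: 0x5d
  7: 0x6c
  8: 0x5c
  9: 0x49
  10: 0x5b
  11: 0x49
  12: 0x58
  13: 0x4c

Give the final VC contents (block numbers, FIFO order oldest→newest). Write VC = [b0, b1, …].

VC = [11, 13]

  [0] addr=0x4f blk=9 s=1: MISS | VC []
  [1] addr=0x4a blk=9 s=1: L1-HIT | VC []
  [2] addr=0x4e blk=9 s=1: L1-HIT | VC []
  [3] addr=0x5a blk=11 s=1: MISS | VC [9]
  [4] addr=0x6f blk=13 s=1: MISS | VC [9, 11]
  [5] addr=0x5b blk=11 s=1: VC-HIT | VC [9, 13]
  [6] addr=0x5d blk=11 s=1: L1-HIT | VC [9, 13]
  [7] addr=0x6c blk=13 s=1: VC-HIT | VC [9, 11]
  [8] addr=0x5c blk=11 s=1: VC-HIT | VC [9, 13]
  [9] addr=0x49 blk=9 s=1: VC-HIT | VC [11, 13]
  [10] addr=0x5b blk=11 s=1: VC-HIT | VC [9, 13]
  [11] addr=0x49 blk=9 s=1: VC-HIT | VC [11, 13]
  [12] addr=0x58 blk=11 s=1: VC-HIT | VC [9, 13]
  [13] addr=0x4c blk=9 s=1: VC-HIT | VC [11, 13]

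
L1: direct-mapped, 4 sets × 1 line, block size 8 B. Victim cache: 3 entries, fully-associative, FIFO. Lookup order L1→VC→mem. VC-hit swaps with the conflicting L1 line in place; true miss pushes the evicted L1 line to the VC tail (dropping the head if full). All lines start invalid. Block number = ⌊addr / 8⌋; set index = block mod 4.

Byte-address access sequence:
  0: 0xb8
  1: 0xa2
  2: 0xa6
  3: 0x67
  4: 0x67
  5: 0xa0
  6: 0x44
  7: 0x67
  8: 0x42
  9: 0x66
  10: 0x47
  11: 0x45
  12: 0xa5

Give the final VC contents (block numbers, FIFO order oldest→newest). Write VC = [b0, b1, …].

VC = [12, 8]

#0 0xb8→b23/s3 MISS; vc=[]
#1 0xa2→b20/s0 MISS; vc=[]
#2 0xa6→b20/s0 L1-HIT; vc=[]
#3 0x67→b12/s0 MISS; vc=[20]
#4 0x67→b12/s0 L1-HIT; vc=[20]
#5 0xa0→b20/s0 VC-HIT; vc=[12]
#6 0x44→b8/s0 MISS; vc=[12,20]
#7 0x67→b12/s0 VC-HIT; vc=[8,20]
#8 0x42→b8/s0 VC-HIT; vc=[12,20]
#9 0x66→b12/s0 VC-HIT; vc=[8,20]
#10 0x47→b8/s0 VC-HIT; vc=[12,20]
#11 0x45→b8/s0 L1-HIT; vc=[12,20]
#12 0xa5→b20/s0 VC-HIT; vc=[12,8]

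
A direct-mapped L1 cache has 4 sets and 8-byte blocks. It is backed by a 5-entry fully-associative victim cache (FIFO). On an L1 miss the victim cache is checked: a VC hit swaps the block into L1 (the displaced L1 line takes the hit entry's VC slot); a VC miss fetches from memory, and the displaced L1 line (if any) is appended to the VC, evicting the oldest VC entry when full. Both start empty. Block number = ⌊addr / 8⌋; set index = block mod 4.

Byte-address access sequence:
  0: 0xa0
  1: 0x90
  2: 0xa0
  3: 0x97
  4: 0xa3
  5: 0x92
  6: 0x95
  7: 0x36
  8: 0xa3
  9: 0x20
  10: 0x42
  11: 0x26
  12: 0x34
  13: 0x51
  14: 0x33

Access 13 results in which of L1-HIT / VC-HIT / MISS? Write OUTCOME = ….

0: 0xa0 (blk 20, set 0) → MISS  vc=[]
1: 0x90 (blk 18, set 2) → MISS  vc=[]
2: 0xa0 (blk 20, set 0) → L1-HIT  vc=[]
3: 0x97 (blk 18, set 2) → L1-HIT  vc=[]
4: 0xa3 (blk 20, set 0) → L1-HIT  vc=[]
5: 0x92 (blk 18, set 2) → L1-HIT  vc=[]
6: 0x95 (blk 18, set 2) → L1-HIT  vc=[]
7: 0x36 (blk 6, set 2) → MISS  vc=[18]
8: 0xa3 (blk 20, set 0) → L1-HIT  vc=[18]
9: 0x20 (blk 4, set 0) → MISS  vc=[18, 20]
10: 0x42 (blk 8, set 0) → MISS  vc=[18, 20, 4]
11: 0x26 (blk 4, set 0) → VC-HIT  vc=[18, 20, 8]
12: 0x34 (blk 6, set 2) → L1-HIT  vc=[18, 20, 8]
13: 0x51 (blk 10, set 2) → MISS  vc=[18, 20, 8, 6]
14: 0x33 (blk 6, set 2) → VC-HIT  vc=[18, 20, 8, 10]

OUTCOME = MISS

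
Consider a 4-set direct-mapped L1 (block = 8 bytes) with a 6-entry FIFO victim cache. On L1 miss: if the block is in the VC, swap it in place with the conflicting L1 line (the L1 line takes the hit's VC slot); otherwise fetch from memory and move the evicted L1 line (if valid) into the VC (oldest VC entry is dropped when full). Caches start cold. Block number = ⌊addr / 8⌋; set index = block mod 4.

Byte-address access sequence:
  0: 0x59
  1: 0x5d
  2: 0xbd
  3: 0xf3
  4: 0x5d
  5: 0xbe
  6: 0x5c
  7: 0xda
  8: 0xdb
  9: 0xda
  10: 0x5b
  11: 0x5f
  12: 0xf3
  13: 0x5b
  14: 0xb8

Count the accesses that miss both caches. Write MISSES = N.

  [0] addr=0x59 blk=11 s=3: MISS | VC []
  [1] addr=0x5d blk=11 s=3: L1-HIT | VC []
  [2] addr=0xbd blk=23 s=3: MISS | VC [11]
  [3] addr=0xf3 blk=30 s=2: MISS | VC [11]
  [4] addr=0x5d blk=11 s=3: VC-HIT | VC [23]
  [5] addr=0xbe blk=23 s=3: VC-HIT | VC [11]
  [6] addr=0x5c blk=11 s=3: VC-HIT | VC [23]
  [7] addr=0xda blk=27 s=3: MISS | VC [23, 11]
  [8] addr=0xdb blk=27 s=3: L1-HIT | VC [23, 11]
  [9] addr=0xda blk=27 s=3: L1-HIT | VC [23, 11]
  [10] addr=0x5b blk=11 s=3: VC-HIT | VC [23, 27]
  [11] addr=0x5f blk=11 s=3: L1-HIT | VC [23, 27]
  [12] addr=0xf3 blk=30 s=2: L1-HIT | VC [23, 27]
  [13] addr=0x5b blk=11 s=3: L1-HIT | VC [23, 27]
  [14] addr=0xb8 blk=23 s=3: VC-HIT | VC [11, 27]

MISSES = 4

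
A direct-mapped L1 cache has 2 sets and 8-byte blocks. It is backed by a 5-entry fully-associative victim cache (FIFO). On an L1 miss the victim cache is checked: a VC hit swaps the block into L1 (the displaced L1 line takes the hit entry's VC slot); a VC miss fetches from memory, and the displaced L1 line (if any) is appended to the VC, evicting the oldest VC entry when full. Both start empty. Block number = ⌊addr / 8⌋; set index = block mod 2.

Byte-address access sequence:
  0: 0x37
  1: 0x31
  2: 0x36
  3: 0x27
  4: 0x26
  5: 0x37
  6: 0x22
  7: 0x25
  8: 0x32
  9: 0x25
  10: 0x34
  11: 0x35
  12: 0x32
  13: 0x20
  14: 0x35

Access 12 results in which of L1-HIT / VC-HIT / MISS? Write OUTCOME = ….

OUTCOME = L1-HIT

0: 0x37 (blk 6, set 0) → MISS  vc=[]
1: 0x31 (blk 6, set 0) → L1-HIT  vc=[]
2: 0x36 (blk 6, set 0) → L1-HIT  vc=[]
3: 0x27 (blk 4, set 0) → MISS  vc=[6]
4: 0x26 (blk 4, set 0) → L1-HIT  vc=[6]
5: 0x37 (blk 6, set 0) → VC-HIT  vc=[4]
6: 0x22 (blk 4, set 0) → VC-HIT  vc=[6]
7: 0x25 (blk 4, set 0) → L1-HIT  vc=[6]
8: 0x32 (blk 6, set 0) → VC-HIT  vc=[4]
9: 0x25 (blk 4, set 0) → VC-HIT  vc=[6]
10: 0x34 (blk 6, set 0) → VC-HIT  vc=[4]
11: 0x35 (blk 6, set 0) → L1-HIT  vc=[4]
12: 0x32 (blk 6, set 0) → L1-HIT  vc=[4]
13: 0x20 (blk 4, set 0) → VC-HIT  vc=[6]
14: 0x35 (blk 6, set 0) → VC-HIT  vc=[4]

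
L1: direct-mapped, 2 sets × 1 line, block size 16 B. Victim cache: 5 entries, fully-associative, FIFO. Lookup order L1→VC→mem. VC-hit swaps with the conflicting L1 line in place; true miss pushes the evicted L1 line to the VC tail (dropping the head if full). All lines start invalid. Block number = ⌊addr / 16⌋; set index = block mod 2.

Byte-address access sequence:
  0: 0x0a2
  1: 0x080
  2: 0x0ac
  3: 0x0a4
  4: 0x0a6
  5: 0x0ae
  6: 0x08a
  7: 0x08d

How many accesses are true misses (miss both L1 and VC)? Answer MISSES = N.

MISSES = 2

0: 0xa2 (blk 10, set 0) → MISS  vc=[]
1: 0x80 (blk 8, set 0) → MISS  vc=[10]
2: 0xac (blk 10, set 0) → VC-HIT  vc=[8]
3: 0xa4 (blk 10, set 0) → L1-HIT  vc=[8]
4: 0xa6 (blk 10, set 0) → L1-HIT  vc=[8]
5: 0xae (blk 10, set 0) → L1-HIT  vc=[8]
6: 0x8a (blk 8, set 0) → VC-HIT  vc=[10]
7: 0x8d (blk 8, set 0) → L1-HIT  vc=[10]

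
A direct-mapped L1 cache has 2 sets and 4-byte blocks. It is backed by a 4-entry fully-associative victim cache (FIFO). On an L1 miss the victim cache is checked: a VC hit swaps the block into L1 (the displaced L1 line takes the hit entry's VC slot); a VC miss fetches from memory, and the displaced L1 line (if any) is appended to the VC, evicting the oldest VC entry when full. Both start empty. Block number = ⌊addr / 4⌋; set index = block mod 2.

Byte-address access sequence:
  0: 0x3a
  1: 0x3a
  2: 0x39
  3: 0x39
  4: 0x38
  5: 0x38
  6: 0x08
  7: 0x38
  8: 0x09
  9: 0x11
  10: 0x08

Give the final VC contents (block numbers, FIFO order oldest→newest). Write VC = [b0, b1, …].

VC = [14, 4]

0: 0x3a (blk 14, set 0) → MISS  vc=[]
1: 0x3a (blk 14, set 0) → L1-HIT  vc=[]
2: 0x39 (blk 14, set 0) → L1-HIT  vc=[]
3: 0x39 (blk 14, set 0) → L1-HIT  vc=[]
4: 0x38 (blk 14, set 0) → L1-HIT  vc=[]
5: 0x38 (blk 14, set 0) → L1-HIT  vc=[]
6: 0x8 (blk 2, set 0) → MISS  vc=[14]
7: 0x38 (blk 14, set 0) → VC-HIT  vc=[2]
8: 0x9 (blk 2, set 0) → VC-HIT  vc=[14]
9: 0x11 (blk 4, set 0) → MISS  vc=[14, 2]
10: 0x8 (blk 2, set 0) → VC-HIT  vc=[14, 4]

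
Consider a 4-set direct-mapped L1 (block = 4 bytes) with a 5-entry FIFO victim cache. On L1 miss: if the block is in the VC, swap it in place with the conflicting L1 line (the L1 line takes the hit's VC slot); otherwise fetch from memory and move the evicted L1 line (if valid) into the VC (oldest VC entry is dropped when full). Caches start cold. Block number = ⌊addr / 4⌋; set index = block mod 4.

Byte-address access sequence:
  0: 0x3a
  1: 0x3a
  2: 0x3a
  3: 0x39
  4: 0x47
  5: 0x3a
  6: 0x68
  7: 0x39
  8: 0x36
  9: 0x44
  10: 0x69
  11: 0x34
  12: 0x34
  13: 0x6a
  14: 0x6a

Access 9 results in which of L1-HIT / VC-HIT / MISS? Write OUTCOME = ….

0: 0x3a (blk 14, set 2) → MISS  vc=[]
1: 0x3a (blk 14, set 2) → L1-HIT  vc=[]
2: 0x3a (blk 14, set 2) → L1-HIT  vc=[]
3: 0x39 (blk 14, set 2) → L1-HIT  vc=[]
4: 0x47 (blk 17, set 1) → MISS  vc=[]
5: 0x3a (blk 14, set 2) → L1-HIT  vc=[]
6: 0x68 (blk 26, set 2) → MISS  vc=[14]
7: 0x39 (blk 14, set 2) → VC-HIT  vc=[26]
8: 0x36 (blk 13, set 1) → MISS  vc=[26, 17]
9: 0x44 (blk 17, set 1) → VC-HIT  vc=[26, 13]
10: 0x69 (blk 26, set 2) → VC-HIT  vc=[14, 13]
11: 0x34 (blk 13, set 1) → VC-HIT  vc=[14, 17]
12: 0x34 (blk 13, set 1) → L1-HIT  vc=[14, 17]
13: 0x6a (blk 26, set 2) → L1-HIT  vc=[14, 17]
14: 0x6a (blk 26, set 2) → L1-HIT  vc=[14, 17]

OUTCOME = VC-HIT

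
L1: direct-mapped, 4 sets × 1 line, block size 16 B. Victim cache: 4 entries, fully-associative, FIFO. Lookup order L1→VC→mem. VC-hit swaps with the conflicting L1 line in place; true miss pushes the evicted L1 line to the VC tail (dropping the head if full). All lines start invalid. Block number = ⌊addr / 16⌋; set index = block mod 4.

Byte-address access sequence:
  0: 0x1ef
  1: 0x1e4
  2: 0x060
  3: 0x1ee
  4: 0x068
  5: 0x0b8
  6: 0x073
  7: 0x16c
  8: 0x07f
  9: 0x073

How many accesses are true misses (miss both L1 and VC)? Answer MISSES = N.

MISSES = 5

0: 0x1ef (blk 30, set 2) → MISS  vc=[]
1: 0x1e4 (blk 30, set 2) → L1-HIT  vc=[]
2: 0x60 (blk 6, set 2) → MISS  vc=[30]
3: 0x1ee (blk 30, set 2) → VC-HIT  vc=[6]
4: 0x68 (blk 6, set 2) → VC-HIT  vc=[30]
5: 0xb8 (blk 11, set 3) → MISS  vc=[30]
6: 0x73 (blk 7, set 3) → MISS  vc=[30, 11]
7: 0x16c (blk 22, set 2) → MISS  vc=[30, 11, 6]
8: 0x7f (blk 7, set 3) → L1-HIT  vc=[30, 11, 6]
9: 0x73 (blk 7, set 3) → L1-HIT  vc=[30, 11, 6]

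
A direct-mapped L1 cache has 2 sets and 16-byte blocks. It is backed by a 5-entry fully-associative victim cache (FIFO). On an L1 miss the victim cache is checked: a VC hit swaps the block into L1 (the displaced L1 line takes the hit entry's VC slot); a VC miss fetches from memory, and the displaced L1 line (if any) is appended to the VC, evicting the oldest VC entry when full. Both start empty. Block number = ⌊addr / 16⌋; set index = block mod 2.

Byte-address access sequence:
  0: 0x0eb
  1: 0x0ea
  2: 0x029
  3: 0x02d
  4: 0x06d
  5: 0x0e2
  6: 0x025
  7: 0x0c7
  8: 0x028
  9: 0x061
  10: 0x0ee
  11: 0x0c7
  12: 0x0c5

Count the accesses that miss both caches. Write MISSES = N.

#0 0xeb→b14/s0 MISS; vc=[]
#1 0xea→b14/s0 L1-HIT; vc=[]
#2 0x29→b2/s0 MISS; vc=[14]
#3 0x2d→b2/s0 L1-HIT; vc=[14]
#4 0x6d→b6/s0 MISS; vc=[14,2]
#5 0xe2→b14/s0 VC-HIT; vc=[6,2]
#6 0x25→b2/s0 VC-HIT; vc=[6,14]
#7 0xc7→b12/s0 MISS; vc=[6,14,2]
#8 0x28→b2/s0 VC-HIT; vc=[6,14,12]
#9 0x61→b6/s0 VC-HIT; vc=[2,14,12]
#10 0xee→b14/s0 VC-HIT; vc=[2,6,12]
#11 0xc7→b12/s0 VC-HIT; vc=[2,6,14]
#12 0xc5→b12/s0 L1-HIT; vc=[2,6,14]

MISSES = 4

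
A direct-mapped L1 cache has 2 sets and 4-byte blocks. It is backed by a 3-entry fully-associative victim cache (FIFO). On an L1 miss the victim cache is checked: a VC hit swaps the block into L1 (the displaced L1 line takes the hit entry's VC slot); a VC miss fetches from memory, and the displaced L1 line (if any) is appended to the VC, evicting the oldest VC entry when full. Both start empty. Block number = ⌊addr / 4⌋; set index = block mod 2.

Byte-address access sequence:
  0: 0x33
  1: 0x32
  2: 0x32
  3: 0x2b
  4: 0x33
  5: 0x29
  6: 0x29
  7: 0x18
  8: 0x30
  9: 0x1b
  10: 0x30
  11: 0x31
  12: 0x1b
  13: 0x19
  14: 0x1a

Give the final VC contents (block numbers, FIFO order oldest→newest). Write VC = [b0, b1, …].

VC = [12, 10]

0: 0x33 (blk 12, set 0) → MISS  vc=[]
1: 0x32 (blk 12, set 0) → L1-HIT  vc=[]
2: 0x32 (blk 12, set 0) → L1-HIT  vc=[]
3: 0x2b (blk 10, set 0) → MISS  vc=[12]
4: 0x33 (blk 12, set 0) → VC-HIT  vc=[10]
5: 0x29 (blk 10, set 0) → VC-HIT  vc=[12]
6: 0x29 (blk 10, set 0) → L1-HIT  vc=[12]
7: 0x18 (blk 6, set 0) → MISS  vc=[12, 10]
8: 0x30 (blk 12, set 0) → VC-HIT  vc=[6, 10]
9: 0x1b (blk 6, set 0) → VC-HIT  vc=[12, 10]
10: 0x30 (blk 12, set 0) → VC-HIT  vc=[6, 10]
11: 0x31 (blk 12, set 0) → L1-HIT  vc=[6, 10]
12: 0x1b (blk 6, set 0) → VC-HIT  vc=[12, 10]
13: 0x19 (blk 6, set 0) → L1-HIT  vc=[12, 10]
14: 0x1a (blk 6, set 0) → L1-HIT  vc=[12, 10]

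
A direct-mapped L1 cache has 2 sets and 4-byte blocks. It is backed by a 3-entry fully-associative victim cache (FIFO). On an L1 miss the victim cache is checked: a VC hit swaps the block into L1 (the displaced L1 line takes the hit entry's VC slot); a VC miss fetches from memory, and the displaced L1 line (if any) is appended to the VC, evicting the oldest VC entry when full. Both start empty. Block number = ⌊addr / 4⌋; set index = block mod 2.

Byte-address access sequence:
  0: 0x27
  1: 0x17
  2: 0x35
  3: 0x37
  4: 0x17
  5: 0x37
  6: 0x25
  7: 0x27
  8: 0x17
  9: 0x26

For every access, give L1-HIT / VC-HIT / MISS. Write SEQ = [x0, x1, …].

SEQ = [MISS, MISS, MISS, L1-HIT, VC-HIT, VC-HIT, VC-HIT, L1-HIT, VC-HIT, VC-HIT]

0: 0x27 (blk 9, set 1) → MISS  vc=[]
1: 0x17 (blk 5, set 1) → MISS  vc=[9]
2: 0x35 (blk 13, set 1) → MISS  vc=[9, 5]
3: 0x37 (blk 13, set 1) → L1-HIT  vc=[9, 5]
4: 0x17 (blk 5, set 1) → VC-HIT  vc=[9, 13]
5: 0x37 (blk 13, set 1) → VC-HIT  vc=[9, 5]
6: 0x25 (blk 9, set 1) → VC-HIT  vc=[13, 5]
7: 0x27 (blk 9, set 1) → L1-HIT  vc=[13, 5]
8: 0x17 (blk 5, set 1) → VC-HIT  vc=[13, 9]
9: 0x26 (blk 9, set 1) → VC-HIT  vc=[13, 5]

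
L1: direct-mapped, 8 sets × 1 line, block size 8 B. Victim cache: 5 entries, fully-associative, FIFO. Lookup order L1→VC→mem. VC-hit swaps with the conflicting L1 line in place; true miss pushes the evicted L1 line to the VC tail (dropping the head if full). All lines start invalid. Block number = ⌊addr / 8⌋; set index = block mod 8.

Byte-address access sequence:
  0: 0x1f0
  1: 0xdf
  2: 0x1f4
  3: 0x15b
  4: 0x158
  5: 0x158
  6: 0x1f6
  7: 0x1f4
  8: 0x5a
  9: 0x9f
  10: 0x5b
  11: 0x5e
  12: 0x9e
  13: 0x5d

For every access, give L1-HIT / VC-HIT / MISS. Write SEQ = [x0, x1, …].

SEQ = [MISS, MISS, L1-HIT, MISS, L1-HIT, L1-HIT, L1-HIT, L1-HIT, MISS, MISS, VC-HIT, L1-HIT, VC-HIT, VC-HIT]

0: 0x1f0 (blk 62, set 6) → MISS  vc=[]
1: 0xdf (blk 27, set 3) → MISS  vc=[]
2: 0x1f4 (blk 62, set 6) → L1-HIT  vc=[]
3: 0x15b (blk 43, set 3) → MISS  vc=[27]
4: 0x158 (blk 43, set 3) → L1-HIT  vc=[27]
5: 0x158 (blk 43, set 3) → L1-HIT  vc=[27]
6: 0x1f6 (blk 62, set 6) → L1-HIT  vc=[27]
7: 0x1f4 (blk 62, set 6) → L1-HIT  vc=[27]
8: 0x5a (blk 11, set 3) → MISS  vc=[27, 43]
9: 0x9f (blk 19, set 3) → MISS  vc=[27, 43, 11]
10: 0x5b (blk 11, set 3) → VC-HIT  vc=[27, 43, 19]
11: 0x5e (blk 11, set 3) → L1-HIT  vc=[27, 43, 19]
12: 0x9e (blk 19, set 3) → VC-HIT  vc=[27, 43, 11]
13: 0x5d (blk 11, set 3) → VC-HIT  vc=[27, 43, 19]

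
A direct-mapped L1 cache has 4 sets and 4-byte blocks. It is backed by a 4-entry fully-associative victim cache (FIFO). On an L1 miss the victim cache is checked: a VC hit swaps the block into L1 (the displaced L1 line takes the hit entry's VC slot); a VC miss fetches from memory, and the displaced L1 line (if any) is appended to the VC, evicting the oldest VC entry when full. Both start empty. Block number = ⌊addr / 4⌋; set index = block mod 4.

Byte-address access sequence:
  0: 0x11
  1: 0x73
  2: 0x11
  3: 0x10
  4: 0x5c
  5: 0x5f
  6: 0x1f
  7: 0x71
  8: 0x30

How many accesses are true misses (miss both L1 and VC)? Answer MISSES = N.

MISSES = 5

0: 0x11 (blk 4, set 0) → MISS  vc=[]
1: 0x73 (blk 28, set 0) → MISS  vc=[4]
2: 0x11 (blk 4, set 0) → VC-HIT  vc=[28]
3: 0x10 (blk 4, set 0) → L1-HIT  vc=[28]
4: 0x5c (blk 23, set 3) → MISS  vc=[28]
5: 0x5f (blk 23, set 3) → L1-HIT  vc=[28]
6: 0x1f (blk 7, set 3) → MISS  vc=[28, 23]
7: 0x71 (blk 28, set 0) → VC-HIT  vc=[4, 23]
8: 0x30 (blk 12, set 0) → MISS  vc=[4, 23, 28]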